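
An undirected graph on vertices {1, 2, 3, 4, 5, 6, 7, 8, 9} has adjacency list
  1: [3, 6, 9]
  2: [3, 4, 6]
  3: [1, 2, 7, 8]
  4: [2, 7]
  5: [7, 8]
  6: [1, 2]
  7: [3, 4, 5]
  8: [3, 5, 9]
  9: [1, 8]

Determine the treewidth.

3

A width-3 tree decomposition is:
Bags: B1 = {1, 6, 8, 9}  B2 = {1, 3, 6, 8}  B3 = {2, 3, 6, 8}  B4 = {2, 3, 5, 8}  B5 = {2, 3, 5, 7}  B6 = {2, 4, 5, 7}
Tree: B1–B2, B2–B3, B3–B4, B4–B5, B5–B6
Each bag holds 4 vertices, so the decomposition has width 3, which upper-bounds the treewidth. For the lower bound: the 4 vertex sets {1,6,9}, {8}, {3}, {2,4,5,7} are disjoint, each induces a connected subgraph, and every pair is joined by at least one edge of G. Contracting each set to a single vertex therefore yields K_{4} as a minor, and since treewidth is minor-monotone, tw(G) ≥ tw(K_{4}) = 3. Therefore the treewidth is 3.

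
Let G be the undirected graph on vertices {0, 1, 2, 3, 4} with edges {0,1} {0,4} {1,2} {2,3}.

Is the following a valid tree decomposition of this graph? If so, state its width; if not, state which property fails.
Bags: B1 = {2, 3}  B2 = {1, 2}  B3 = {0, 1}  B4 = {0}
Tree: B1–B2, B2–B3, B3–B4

No — vertex 4 appears in no bag.

A tree decomposition must satisfy three properties: every vertex lies in some bag; for every edge, both endpoints lie together in some bag; and for every vertex, the bags containing it form a connected subtree. Here vertex 4 appears in no bag, so the decomposition is invalid.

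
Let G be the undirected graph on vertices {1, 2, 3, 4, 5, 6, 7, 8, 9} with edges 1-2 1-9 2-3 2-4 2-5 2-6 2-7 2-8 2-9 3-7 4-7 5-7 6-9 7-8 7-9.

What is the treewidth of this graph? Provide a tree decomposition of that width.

Treewidth 2.
Bags: B1 = {2, 7, 9}  B2 = {2, 6, 9}  B3 = {2, 7, 8}  B4 = {2, 3, 7}  B5 = {1, 2, 9}  B6 = {2, 4, 7}  B7 = {2, 5, 7}
Tree: B1–B2, B1–B3, B1–B4, B1–B5, B3–B6, B4–B7

Each bag holds 3 vertices, so the decomposition has width 2, which upper-bounds the treewidth. For the lower bound, the 3 vertices {1, 2, 9} are pairwise adjacent, and any tree decomposition puts a clique entirely inside one bag — forcing width ≥ 2. Combining the bounds, tw(G) = 2.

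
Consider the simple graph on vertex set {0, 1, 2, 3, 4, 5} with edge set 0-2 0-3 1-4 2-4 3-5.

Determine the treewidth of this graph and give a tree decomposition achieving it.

Treewidth 1.
One such decomposition:
Bags: B1 = {1, 4}  B2 = {2, 4}  B3 = {0, 2}  B4 = {0, 3}  B5 = {3, 5}
Tree: B1–B2, B2–B3, B3–B4, B4–B5

Each bag holds 2 vertices, so the decomposition has width 1, which upper-bounds the treewidth. Any graph with an edge has treewidth ≥ 1, and G has the edge 1–4. Combining the bounds, tw(G) = 1.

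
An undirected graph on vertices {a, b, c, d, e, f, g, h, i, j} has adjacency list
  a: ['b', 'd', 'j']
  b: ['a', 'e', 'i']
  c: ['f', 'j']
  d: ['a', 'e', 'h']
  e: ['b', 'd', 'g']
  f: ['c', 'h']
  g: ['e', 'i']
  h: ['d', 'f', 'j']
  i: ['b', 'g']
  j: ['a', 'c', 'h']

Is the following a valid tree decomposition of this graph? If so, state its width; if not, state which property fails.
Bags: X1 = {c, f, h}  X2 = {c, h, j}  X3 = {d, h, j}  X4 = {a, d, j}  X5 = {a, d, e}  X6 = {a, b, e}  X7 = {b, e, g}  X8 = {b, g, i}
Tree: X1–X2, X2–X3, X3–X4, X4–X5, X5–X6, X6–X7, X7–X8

Yes; width 2.

Every vertex of G appears in some bag (union = {a, b, c, d, e, f, g, h, i, j}); every edge is covered by a bag; and for each vertex v the set of bags containing v is connected in the bag tree. The decomposition is therefore valid. The largest bag has 3 vertices, so the width is 2.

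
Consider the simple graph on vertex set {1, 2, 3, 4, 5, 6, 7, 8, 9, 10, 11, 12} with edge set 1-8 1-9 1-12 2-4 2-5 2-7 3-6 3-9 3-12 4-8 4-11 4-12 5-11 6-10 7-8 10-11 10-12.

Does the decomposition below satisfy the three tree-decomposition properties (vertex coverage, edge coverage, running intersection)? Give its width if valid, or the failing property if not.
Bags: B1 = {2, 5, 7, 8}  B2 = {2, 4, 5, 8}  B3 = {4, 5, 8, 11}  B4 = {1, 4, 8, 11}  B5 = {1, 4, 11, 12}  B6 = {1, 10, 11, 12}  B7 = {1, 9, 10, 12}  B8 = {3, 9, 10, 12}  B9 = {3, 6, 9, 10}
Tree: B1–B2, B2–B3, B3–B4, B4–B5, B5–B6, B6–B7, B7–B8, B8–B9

Yes; width 3.

Vertex coverage: the bags together contain {1, 2, 3, 4, 5, 6, 7, 8, 9, 10, 11, 12}, the full vertex set. Edge coverage: each edge of G has both endpoints in at least one bag. Running intersection: for every vertex, the bags containing it form a connected subtree. All three properties hold, so this is a valid tree decomposition of width max|bag| − 1 = 3, and hence tw(G) ≤ 3.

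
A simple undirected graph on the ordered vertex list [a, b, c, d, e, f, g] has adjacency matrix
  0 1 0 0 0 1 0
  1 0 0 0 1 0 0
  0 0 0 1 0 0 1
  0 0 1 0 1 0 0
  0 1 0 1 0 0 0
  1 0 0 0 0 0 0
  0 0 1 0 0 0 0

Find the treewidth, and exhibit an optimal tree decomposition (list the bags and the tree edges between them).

Treewidth 1.
One optimal decomposition is:
Bags: B1 = {c, g}  B2 = {c, d}  B3 = {d, e}  B4 = {b, e}  B5 = {a, b}  B6 = {a, f}
Tree: B1–B2, B2–B3, B3–B4, B4–B5, B5–B6

The largest bag has 2 vertices, giving width 1; this decomposition certifies tw(G) ≤ 1. G has an edge, so its treewidth is at least 1. Combining the bounds, tw(G) = 1.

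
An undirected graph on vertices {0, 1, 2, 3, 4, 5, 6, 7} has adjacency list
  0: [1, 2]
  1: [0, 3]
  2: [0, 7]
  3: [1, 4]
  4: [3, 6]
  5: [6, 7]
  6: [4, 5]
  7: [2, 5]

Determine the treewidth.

A width-2 tree decomposition is:
Bags: B1 = {0, 2, 7}  B2 = {0, 5, 7}  B3 = {0, 5, 6}  B4 = {0, 4, 6}  B5 = {0, 3, 4}  B6 = {0, 1, 3}
Tree: B1–B2, B2–B3, B3–B4, B4–B5, B5–B6
Every bag has size at most 3, so the width is 3 − 1 = 2 and tw(G) ≤ 2. Since 0–2–7–5–6–4–3–1–0 is a cycle in G, G is not acyclic. Forests are exactly the graphs of treewidth ≤ 1, so tw(G) ≥ 2. The upper and lower bounds meet at 2, so that is the treewidth.

2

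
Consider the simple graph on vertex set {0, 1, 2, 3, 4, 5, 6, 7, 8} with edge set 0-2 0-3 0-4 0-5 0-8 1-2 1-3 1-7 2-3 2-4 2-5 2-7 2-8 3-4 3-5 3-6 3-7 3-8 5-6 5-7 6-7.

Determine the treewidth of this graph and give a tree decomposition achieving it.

Treewidth 3.
One optimal decomposition is:
Bags: B1 = {3, 5, 6, 7}  B2 = {2, 3, 5, 7}  B3 = {1, 2, 3, 7}  B4 = {0, 2, 3, 5}  B5 = {0, 2, 3, 4}  B6 = {0, 2, 3, 8}
Tree: B1–B2, B2–B3, B2–B4, B4–B5, B5–B6

Each bag holds 4 vertices, so the decomposition has width 3, which upper-bounds the treewidth. For the lower bound, the 4 vertices {0, 2, 3, 8} are pairwise adjacent, and any tree decomposition puts a clique entirely inside one bag — forcing width ≥ 3. Hence tw(G) = 3 exactly.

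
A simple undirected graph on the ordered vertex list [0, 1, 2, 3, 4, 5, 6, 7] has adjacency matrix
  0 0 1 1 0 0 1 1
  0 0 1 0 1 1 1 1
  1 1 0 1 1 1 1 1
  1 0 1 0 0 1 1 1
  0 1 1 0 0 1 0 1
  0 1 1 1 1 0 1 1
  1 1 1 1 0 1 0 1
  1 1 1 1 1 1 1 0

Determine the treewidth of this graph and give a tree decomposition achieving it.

Each bag holds 5 vertices, so the decomposition has width 4, which upper-bounds the treewidth. On the other hand G contains the 5-clique {0, 2, 3, 6, 7}. A clique must lie in a single bag of any decomposition, so no decomposition can have width below 4. Combining the bounds, tw(G) = 4.

Treewidth 4.
Bags: B1 = {1, 2, 5, 6, 7}  B2 = {1, 2, 4, 5, 7}  B3 = {2, 3, 5, 6, 7}  B4 = {0, 2, 3, 6, 7}
Tree: B1–B2, B1–B3, B3–B4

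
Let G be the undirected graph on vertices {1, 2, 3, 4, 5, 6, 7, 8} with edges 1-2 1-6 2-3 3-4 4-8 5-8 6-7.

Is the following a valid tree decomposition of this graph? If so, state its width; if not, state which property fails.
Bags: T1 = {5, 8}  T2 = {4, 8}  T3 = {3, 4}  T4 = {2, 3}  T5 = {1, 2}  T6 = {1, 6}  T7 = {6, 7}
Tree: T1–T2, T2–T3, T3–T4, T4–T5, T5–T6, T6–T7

Vertex coverage: the bags together contain {1, 2, 3, 4, 5, 6, 7, 8}, the full vertex set. Edge coverage: each edge of G has both endpoints in at least one bag. Running intersection: for every vertex, the bags containing it form a connected subtree. All three properties hold, so this is a valid tree decomposition of width max|bag| − 1 = 1, and hence tw(G) ≤ 1.

Yes; width 1.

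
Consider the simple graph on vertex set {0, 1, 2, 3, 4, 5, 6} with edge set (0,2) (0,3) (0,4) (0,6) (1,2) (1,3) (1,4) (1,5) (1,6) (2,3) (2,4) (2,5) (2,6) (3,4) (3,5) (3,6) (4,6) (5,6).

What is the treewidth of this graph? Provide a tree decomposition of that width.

Treewidth 4.
One optimal decomposition is:
Bags: B1 = {1, 2, 3, 5, 6}  B2 = {1, 2, 3, 4, 6}  B3 = {0, 2, 3, 4, 6}
Tree: B1–B2, B2–B3

Each bag holds 5 vertices, so the decomposition has width 4, which upper-bounds the treewidth. For the lower bound, the 5 vertices {0, 2, 3, 4, 6} are pairwise adjacent, and any tree decomposition puts a clique entirely inside one bag — forcing width ≥ 4. Therefore the treewidth is 4.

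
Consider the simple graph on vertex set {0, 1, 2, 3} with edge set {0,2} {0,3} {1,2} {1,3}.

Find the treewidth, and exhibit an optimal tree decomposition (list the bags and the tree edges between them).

Treewidth 2.
Bags: B1 = {0, 1, 2}  B2 = {0, 1, 3}
Tree: B1–B2

The largest bag has 3 vertices, giving width 2; this decomposition certifies tw(G) ≤ 2. Since 1–2–0–3–1 is a cycle in G, G is not acyclic. Forests are exactly the graphs of treewidth ≤ 1, so tw(G) ≥ 2. Therefore the treewidth is 2.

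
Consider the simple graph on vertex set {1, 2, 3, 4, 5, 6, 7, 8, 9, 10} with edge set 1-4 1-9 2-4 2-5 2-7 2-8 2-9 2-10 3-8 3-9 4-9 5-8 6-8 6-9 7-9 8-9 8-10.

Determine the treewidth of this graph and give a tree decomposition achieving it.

Treewidth 2.
One optimal decomposition is:
Bags: B1 = {2, 8, 10}  B2 = {2, 8, 9}  B3 = {2, 4, 9}  B4 = {3, 8, 9}  B5 = {2, 7, 9}  B6 = {1, 4, 9}  B7 = {6, 8, 9}  B8 = {2, 5, 8}
Tree: B1–B2, B2–B3, B2–B4, B2–B5, B3–B6, B4–B7, B1–B8

The largest bag has 3 vertices, giving width 2; this decomposition certifies tw(G) ≤ 2. On the other hand G contains the 3-clique {1, 4, 9}. A clique must lie in a single bag of any decomposition, so no decomposition can have width below 2. The upper and lower bounds meet at 2, so that is the treewidth.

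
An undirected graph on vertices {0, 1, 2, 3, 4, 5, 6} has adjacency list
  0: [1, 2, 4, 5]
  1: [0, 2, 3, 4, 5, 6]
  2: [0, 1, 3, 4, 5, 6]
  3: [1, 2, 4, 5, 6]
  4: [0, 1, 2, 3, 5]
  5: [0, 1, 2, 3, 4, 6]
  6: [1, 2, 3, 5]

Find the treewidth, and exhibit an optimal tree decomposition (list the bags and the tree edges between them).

Treewidth 4.
Bags: B1 = {0, 1, 2, 4, 5}  B2 = {1, 2, 3, 4, 5}  B3 = {1, 2, 3, 5, 6}
Tree: B1–B2, B2–B3

Each bag holds 5 vertices, so the decomposition has width 4, which upper-bounds the treewidth. On the other hand G contains the 5-clique {0, 1, 2, 4, 5}. A clique must lie in a single bag of any decomposition, so no decomposition can have width below 4. Therefore the treewidth is 4.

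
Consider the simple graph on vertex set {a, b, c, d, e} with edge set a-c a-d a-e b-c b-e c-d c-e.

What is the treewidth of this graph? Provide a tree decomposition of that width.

Every bag has size at most 3, so the width is 3 − 1 = 2 and tw(G) ≤ 2. For the lower bound, the 3 vertices {a, c, d} are pairwise adjacent, and any tree decomposition puts a clique entirely inside one bag — forcing width ≥ 2. The upper and lower bounds meet at 2, so that is the treewidth.

Treewidth 2.
One optimal decomposition is:
Bags: B1 = {a, c, e}  B2 = {a, c, d}  B3 = {b, c, e}
Tree: B1–B2, B1–B3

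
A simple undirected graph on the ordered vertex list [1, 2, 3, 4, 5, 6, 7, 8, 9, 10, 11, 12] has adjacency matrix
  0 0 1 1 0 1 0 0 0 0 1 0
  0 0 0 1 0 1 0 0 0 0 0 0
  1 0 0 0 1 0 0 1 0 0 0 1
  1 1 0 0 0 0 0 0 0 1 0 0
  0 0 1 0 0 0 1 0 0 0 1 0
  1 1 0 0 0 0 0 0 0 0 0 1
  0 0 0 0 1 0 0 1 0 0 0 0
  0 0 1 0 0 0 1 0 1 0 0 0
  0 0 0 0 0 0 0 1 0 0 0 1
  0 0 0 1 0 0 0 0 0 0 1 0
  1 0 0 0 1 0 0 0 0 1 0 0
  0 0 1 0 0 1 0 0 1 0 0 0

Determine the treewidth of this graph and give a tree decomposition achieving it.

Treewidth 3.
One such decomposition:
Bags: B1 = {2, 4, 6, 10}  B2 = {1, 4, 6, 10}  B3 = {1, 6, 10, 11}  B4 = {1, 6, 11, 12}  B5 = {1, 3, 11, 12}  B6 = {3, 5, 11, 12}  B7 = {3, 5, 9, 12}  B8 = {3, 5, 8, 9}  B9 = {5, 7, 8, 9}
Tree: B1–B2, B2–B3, B3–B4, B4–B5, B5–B6, B6–B7, B7–B8, B8–B9

Every bag has size at most 4, so the width is 4 − 1 = 3 and tw(G) ≤ 3. For the lower bound: the 4 vertex sets {2,4,10}, {6}, {1}, {3,5,11,12} are disjoint, each induces a connected subgraph, and every pair is joined by at least one edge of G. Contracting each set to a single vertex therefore yields K_{4} as a minor, and since treewidth is minor-monotone, tw(G) ≥ tw(K_{4}) = 3. Hence tw(G) = 3 exactly.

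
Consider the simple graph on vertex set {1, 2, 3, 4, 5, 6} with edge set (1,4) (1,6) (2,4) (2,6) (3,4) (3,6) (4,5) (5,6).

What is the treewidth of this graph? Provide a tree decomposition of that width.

Each bag holds 3 vertices, so the decomposition has width 2, which upper-bounds the treewidth. Since 2–4–5–6–2 is a cycle in G, G is not acyclic. Forests are exactly the graphs of treewidth ≤ 1, so tw(G) ≥ 2. Hence tw(G) = 2 exactly.

Treewidth 2.
Bags: B1 = {2, 4, 6}  B2 = {4, 5, 6}  B3 = {1, 4, 6}  B4 = {3, 4, 6}
Tree: B1–B2, B2–B3, B3–B4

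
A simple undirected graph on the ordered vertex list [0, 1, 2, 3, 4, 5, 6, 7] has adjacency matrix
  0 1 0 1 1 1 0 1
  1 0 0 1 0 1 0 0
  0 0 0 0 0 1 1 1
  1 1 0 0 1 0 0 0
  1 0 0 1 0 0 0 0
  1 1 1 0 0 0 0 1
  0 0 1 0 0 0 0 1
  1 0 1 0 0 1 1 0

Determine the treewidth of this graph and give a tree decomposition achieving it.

The largest bag has 3 vertices, giving width 2; this decomposition certifies tw(G) ≤ 2. Conversely, {0, 1, 3} is a clique of size 3, and the vertices of any clique must share a bag in every tree decomposition; so some bag has ≥ 3 vertices and tw(G) ≥ 2. Therefore the treewidth is 2.

Treewidth 2.
One such decomposition:
Bags: B1 = {2, 5, 7}  B2 = {2, 6, 7}  B3 = {0, 5, 7}  B4 = {0, 1, 5}  B5 = {0, 1, 3}  B6 = {0, 3, 4}
Tree: B1–B2, B1–B3, B3–B4, B4–B5, B5–B6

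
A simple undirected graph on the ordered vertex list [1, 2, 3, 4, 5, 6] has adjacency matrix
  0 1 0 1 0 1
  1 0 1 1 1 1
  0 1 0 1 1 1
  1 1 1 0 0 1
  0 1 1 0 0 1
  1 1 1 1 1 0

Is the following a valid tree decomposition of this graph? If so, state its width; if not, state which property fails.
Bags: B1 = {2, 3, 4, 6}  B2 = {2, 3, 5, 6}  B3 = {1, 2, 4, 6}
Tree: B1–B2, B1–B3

Yes; width 3.

Every vertex of G appears in some bag (union = {1, 2, 3, 4, 5, 6}); every edge is covered by a bag; and for each vertex v the set of bags containing v is connected in the bag tree. The decomposition is therefore valid. The largest bag has 4 vertices, so the width is 3.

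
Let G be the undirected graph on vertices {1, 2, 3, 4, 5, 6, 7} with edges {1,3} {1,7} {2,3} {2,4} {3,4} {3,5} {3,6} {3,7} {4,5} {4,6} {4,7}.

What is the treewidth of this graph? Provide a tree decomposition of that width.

Treewidth 2.
One optimal decomposition is:
Bags: B1 = {3, 4, 7}  B2 = {3, 4, 6}  B3 = {3, 4, 5}  B4 = {2, 3, 4}  B5 = {1, 3, 7}
Tree: B1–B2, B1–B3, B1–B4, B1–B5

Each bag holds 3 vertices, so the decomposition has width 2, which upper-bounds the treewidth. For the lower bound, the 3 vertices {1, 3, 7} are pairwise adjacent, and any tree decomposition puts a clique entirely inside one bag — forcing width ≥ 2. Combining the bounds, tw(G) = 2.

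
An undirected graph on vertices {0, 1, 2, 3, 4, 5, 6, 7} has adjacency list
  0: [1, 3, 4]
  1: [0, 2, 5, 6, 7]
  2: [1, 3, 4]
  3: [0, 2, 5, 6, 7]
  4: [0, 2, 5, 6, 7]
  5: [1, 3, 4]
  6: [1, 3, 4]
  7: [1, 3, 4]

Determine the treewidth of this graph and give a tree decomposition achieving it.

Treewidth 3.
One optimal decomposition is:
Bags: B1 = {1, 3, 4, 7}  B2 = {1, 3, 4, 5}  B3 = {0, 1, 3, 4}  B4 = {1, 3, 4, 6}  B5 = {1, 2, 3, 4}
Tree: B1–B2, B2–B3, B3–B4, B4–B5

Every bag has size at most 4, so the width is 4 − 1 = 3 and tw(G) ≤ 3. For the lower bound: the 4 vertex sets {4,7}, {3,5}, {1}, {0} are disjoint, each induces a connected subgraph, and every pair is joined by at least one edge of G. Contracting each set to a single vertex therefore yields K_{4} as a minor, and since treewidth is minor-monotone, tw(G) ≥ tw(K_{4}) = 3. Combining the bounds, tw(G) = 3.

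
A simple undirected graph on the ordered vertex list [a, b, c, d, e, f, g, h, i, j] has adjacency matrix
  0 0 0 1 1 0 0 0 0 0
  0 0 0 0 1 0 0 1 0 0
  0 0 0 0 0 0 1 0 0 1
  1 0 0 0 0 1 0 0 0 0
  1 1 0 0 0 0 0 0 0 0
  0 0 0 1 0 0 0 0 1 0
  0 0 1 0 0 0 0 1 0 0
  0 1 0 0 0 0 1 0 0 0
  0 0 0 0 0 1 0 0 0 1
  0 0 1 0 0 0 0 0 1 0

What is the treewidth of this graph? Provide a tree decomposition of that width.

Treewidth 2.
One such decomposition:
Bags: B1 = {c, g, h}  B2 = {c, h, j}  B3 = {h, i, j}  B4 = {f, h, i}  B5 = {d, f, h}  B6 = {a, d, h}  B7 = {a, e, h}  B8 = {b, e, h}
Tree: B1–B2, B2–B3, B3–B4, B4–B5, B5–B6, B6–B7, B7–B8

Each bag holds 3 vertices, so the decomposition has width 2, which upper-bounds the treewidth. Since h–g–c–j–i–f–d–a–e–b–h is a cycle in G, G is not acyclic. Forests are exactly the graphs of treewidth ≤ 1, so tw(G) ≥ 2. Therefore the treewidth is 2.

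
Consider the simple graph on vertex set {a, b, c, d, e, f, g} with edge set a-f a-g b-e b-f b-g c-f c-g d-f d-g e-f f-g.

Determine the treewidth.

2

A width-2 tree decomposition is:
Bags: B1 = {b, f, g}  B2 = {a, f, g}  B3 = {c, f, g}  B4 = {d, f, g}  B5 = {b, e, f}
Tree: B1–B2, B1–B3, B1–B4, B1–B5
Each bag holds 3 vertices, so the decomposition has width 2, which upper-bounds the treewidth. On the other hand G contains the 3-clique {d, f, g}. A clique must lie in a single bag of any decomposition, so no decomposition can have width below 2. Combining the bounds, tw(G) = 2.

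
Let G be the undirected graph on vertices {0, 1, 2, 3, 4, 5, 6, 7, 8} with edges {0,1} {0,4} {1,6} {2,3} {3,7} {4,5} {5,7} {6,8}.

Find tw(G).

1

A width-1 tree decomposition is:
Bags: B1 = {2, 3}  B2 = {3, 7}  B3 = {5, 7}  B4 = {4, 5}  B5 = {0, 4}  B6 = {0, 1}  B7 = {1, 6}  B8 = {6, 8}
Tree: B1–B2, B2–B3, B3–B4, B4–B5, B5–B6, B6–B7, B7–B8
Every bag has size at most 2, so the width is 2 − 1 = 1 and tw(G) ≤ 1. G has an edge, so its treewidth is at least 1. The upper and lower bounds meet at 1, so that is the treewidth.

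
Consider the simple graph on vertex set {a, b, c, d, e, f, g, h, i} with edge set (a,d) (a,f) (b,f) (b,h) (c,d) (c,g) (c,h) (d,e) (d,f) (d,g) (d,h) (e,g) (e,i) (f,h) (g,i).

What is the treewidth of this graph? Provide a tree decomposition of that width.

Every bag has size at most 3, so the width is 3 − 1 = 2 and tw(G) ≤ 2. Conversely, {d, e, g} is a clique of size 3, and the vertices of any clique must share a bag in every tree decomposition; so some bag has ≥ 3 vertices and tw(G) ≥ 2. The upper and lower bounds meet at 2, so that is the treewidth.

Treewidth 2.
Bags: B1 = {c, d, g}  B2 = {d, e, g}  B3 = {c, d, h}  B4 = {d, f, h}  B5 = {b, f, h}  B6 = {e, g, i}  B7 = {a, d, f}
Tree: B1–B2, B1–B3, B3–B4, B4–B5, B2–B6, B4–B7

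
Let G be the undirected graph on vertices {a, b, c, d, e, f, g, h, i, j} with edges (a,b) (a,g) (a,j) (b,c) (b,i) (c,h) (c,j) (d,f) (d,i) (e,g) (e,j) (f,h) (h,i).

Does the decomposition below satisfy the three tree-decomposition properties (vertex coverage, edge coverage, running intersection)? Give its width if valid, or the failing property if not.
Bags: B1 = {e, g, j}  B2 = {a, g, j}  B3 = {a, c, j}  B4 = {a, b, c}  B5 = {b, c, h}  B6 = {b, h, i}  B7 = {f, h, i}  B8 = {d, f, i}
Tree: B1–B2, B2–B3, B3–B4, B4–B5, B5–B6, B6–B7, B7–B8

Yes; width 2.

Vertex coverage: the bags together contain {a, b, c, d, e, f, g, h, i, j}, the full vertex set. Edge coverage: each edge of G has both endpoints in at least one bag. Running intersection: for every vertex, the bags containing it form a connected subtree. All three properties hold, so this is a valid tree decomposition of width max|bag| − 1 = 2, and hence tw(G) ≤ 2.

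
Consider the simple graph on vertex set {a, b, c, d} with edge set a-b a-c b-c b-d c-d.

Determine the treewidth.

2

A width-2 tree decomposition is:
Bags: B1 = {a, b, c}  B2 = {b, c, d}
Tree: B1–B2
The largest bag has 3 vertices, giving width 2; this decomposition certifies tw(G) ≤ 2. Conversely, {b, c, d} is a clique of size 3, and the vertices of any clique must share a bag in every tree decomposition; so some bag has ≥ 3 vertices and tw(G) ≥ 2. Therefore the treewidth is 2.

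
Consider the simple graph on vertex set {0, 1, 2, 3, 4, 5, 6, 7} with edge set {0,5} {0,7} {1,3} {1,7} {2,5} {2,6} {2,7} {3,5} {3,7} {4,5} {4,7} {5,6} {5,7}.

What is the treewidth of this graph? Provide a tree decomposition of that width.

Each bag holds 3 vertices, so the decomposition has width 2, which upper-bounds the treewidth. For the lower bound, the 3 vertices {1, 3, 7} are pairwise adjacent, and any tree decomposition puts a clique entirely inside one bag — forcing width ≥ 2. Combining the bounds, tw(G) = 2.

Treewidth 2.
Bags: B1 = {3, 5, 7}  B2 = {4, 5, 7}  B3 = {2, 5, 7}  B4 = {0, 5, 7}  B5 = {1, 3, 7}  B6 = {2, 5, 6}
Tree: B1–B2, B1–B3, B3–B4, B1–B5, B3–B6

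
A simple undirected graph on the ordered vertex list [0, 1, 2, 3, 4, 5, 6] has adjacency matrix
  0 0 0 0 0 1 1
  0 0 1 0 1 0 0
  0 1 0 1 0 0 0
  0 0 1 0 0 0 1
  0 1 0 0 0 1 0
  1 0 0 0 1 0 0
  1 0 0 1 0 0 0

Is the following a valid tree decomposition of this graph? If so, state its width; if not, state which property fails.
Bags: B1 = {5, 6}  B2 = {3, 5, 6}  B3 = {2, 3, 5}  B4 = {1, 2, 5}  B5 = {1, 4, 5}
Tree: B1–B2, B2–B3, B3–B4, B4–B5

No — vertex 0 appears in no bag.

A tree decomposition must satisfy three properties: every vertex lies in some bag; for every edge, both endpoints lie together in some bag; and for every vertex, the bags containing it form a connected subtree. Here vertex 0 appears in no bag, so the decomposition is invalid.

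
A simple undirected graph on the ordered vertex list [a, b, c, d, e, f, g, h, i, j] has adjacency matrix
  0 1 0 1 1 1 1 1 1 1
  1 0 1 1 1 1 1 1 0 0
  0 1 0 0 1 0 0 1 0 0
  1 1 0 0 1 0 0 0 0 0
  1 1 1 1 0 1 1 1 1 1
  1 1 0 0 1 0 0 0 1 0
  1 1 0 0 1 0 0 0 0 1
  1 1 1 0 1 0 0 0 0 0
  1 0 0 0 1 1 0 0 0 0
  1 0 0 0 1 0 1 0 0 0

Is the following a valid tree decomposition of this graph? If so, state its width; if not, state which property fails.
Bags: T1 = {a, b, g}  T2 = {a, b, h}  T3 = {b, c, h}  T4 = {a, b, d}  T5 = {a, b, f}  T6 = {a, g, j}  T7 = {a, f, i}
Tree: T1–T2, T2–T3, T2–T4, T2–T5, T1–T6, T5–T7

A tree decomposition must satisfy three properties: every vertex lies in some bag; for every edge, both endpoints lie together in some bag; and for every vertex, the bags containing it form a connected subtree. Here vertex e appears in no bag, so the decomposition is invalid.

No — vertex e appears in no bag.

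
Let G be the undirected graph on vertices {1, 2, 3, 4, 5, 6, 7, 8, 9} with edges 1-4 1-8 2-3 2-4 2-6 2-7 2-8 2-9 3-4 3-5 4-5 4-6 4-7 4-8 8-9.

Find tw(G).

2

A width-2 tree decomposition is:
Bags: B1 = {2, 3, 4}  B2 = {2, 4, 7}  B3 = {2, 4, 8}  B4 = {3, 4, 5}  B5 = {2, 8, 9}  B6 = {1, 4, 8}  B7 = {2, 4, 6}
Tree: B1–B2, B2–B3, B1–B4, B3–B5, B3–B6, B3–B7
The largest bag has 3 vertices, giving width 2; this decomposition certifies tw(G) ≤ 2. Conversely, {2, 8, 9} is a clique of size 3, and the vertices of any clique must share a bag in every tree decomposition; so some bag has ≥ 3 vertices and tw(G) ≥ 2. Hence tw(G) = 2 exactly.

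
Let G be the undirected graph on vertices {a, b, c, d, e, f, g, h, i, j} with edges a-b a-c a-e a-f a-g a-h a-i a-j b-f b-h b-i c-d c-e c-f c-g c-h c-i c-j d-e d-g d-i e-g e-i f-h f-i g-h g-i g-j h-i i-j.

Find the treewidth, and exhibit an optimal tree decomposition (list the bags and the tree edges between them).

Every bag has size at most 5, so the width is 5 − 1 = 4 and tw(G) ≤ 4. On the other hand G contains the 5-clique {c, d, e, g, i}. A clique must lie in a single bag of any decomposition, so no decomposition can have width below 4. The upper and lower bounds meet at 4, so that is the treewidth.

Treewidth 4.
One optimal decomposition is:
Bags: B1 = {c, d, e, g, i}  B2 = {a, c, e, g, i}  B3 = {a, c, g, h, i}  B4 = {a, c, f, h, i}  B5 = {a, b, f, h, i}  B6 = {a, c, g, i, j}
Tree: B1–B2, B2–B3, B3–B4, B4–B5, B3–B6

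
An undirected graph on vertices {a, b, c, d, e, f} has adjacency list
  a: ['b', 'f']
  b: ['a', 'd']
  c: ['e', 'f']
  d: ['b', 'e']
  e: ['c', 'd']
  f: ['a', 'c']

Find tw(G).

2

A width-2 tree decomposition is:
Bags: B1 = {c, e, f}  B2 = {a, e, f}  B3 = {a, b, e}  B4 = {b, d, e}
Tree: B1–B2, B2–B3, B3–B4
The largest bag has 3 vertices, giving width 2; this decomposition certifies tw(G) ≤ 2. The edges e–c–f–a–b–d–e form a cycle, so G is not a tree and its treewidth is at least 2. The upper and lower bounds meet at 2, so that is the treewidth.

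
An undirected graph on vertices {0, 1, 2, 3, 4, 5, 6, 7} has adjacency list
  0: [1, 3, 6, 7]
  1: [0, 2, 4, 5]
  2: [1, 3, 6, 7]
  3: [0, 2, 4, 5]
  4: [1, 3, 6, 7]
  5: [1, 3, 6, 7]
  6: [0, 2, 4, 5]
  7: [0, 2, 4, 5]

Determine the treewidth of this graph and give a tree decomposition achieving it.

Treewidth 4.
Bags: B1 = {1, 3, 5, 6, 7}  B2 = {1, 2, 3, 6, 7}  B3 = {1, 3, 4, 6, 7}  B4 = {0, 1, 3, 6, 7}
Tree: B1–B2, B2–B3, B3–B4

Each bag holds 5 vertices, so the decomposition has width 4, which upper-bounds the treewidth. For the lower bound: the 5 vertex sets {1,5}, {2,7}, {4,6}, {3}, {0} are disjoint, each induces a connected subgraph, and every pair is joined by at least one edge of G. Contracting each set to a single vertex therefore yields K_{5} as a minor, and since treewidth is minor-monotone, tw(G) ≥ tw(K_{5}) = 4. Combining the bounds, tw(G) = 4.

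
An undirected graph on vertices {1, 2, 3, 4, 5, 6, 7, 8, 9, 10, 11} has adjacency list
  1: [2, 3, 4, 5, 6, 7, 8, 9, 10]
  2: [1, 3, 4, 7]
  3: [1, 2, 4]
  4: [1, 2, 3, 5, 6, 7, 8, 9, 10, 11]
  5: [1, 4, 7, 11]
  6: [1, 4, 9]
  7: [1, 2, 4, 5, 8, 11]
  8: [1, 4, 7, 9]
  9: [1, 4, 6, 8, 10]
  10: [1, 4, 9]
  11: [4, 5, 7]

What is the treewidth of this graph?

A width-3 tree decomposition is:
Bags: B1 = {1, 2, 4, 7}  B2 = {1, 4, 7, 8}  B3 = {1, 4, 5, 7}  B4 = {4, 5, 7, 11}  B5 = {1, 2, 3, 4}  B6 = {1, 4, 8, 9}  B7 = {1, 4, 9, 10}  B8 = {1, 4, 6, 9}
Tree: B1–B2, B2–B3, B3–B4, B1–B5, B2–B6, B6–B7, B7–B8
The largest bag has 4 vertices, giving width 3; this decomposition certifies tw(G) ≤ 3. Conversely, {1, 2, 3, 4} is a clique of size 4, and the vertices of any clique must share a bag in every tree decomposition; so some bag has ≥ 4 vertices and tw(G) ≥ 3. Hence tw(G) = 3 exactly.

3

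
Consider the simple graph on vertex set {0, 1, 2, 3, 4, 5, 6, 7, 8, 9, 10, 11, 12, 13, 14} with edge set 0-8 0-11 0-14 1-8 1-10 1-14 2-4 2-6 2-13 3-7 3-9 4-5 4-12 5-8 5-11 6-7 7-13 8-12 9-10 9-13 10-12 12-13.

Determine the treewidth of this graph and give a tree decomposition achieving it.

Treewidth 3.
One such decomposition:
Bags: B1 = {0, 5, 11, 14}  B2 = {0, 5, 8, 14}  B3 = {1, 5, 8, 14}  B4 = {1, 4, 5, 8}  B5 = {1, 4, 8, 12}  B6 = {1, 4, 10, 12}  B7 = {2, 4, 10, 12}  B8 = {2, 10, 12, 13}  B9 = {2, 9, 10, 13}  B10 = {2, 6, 9, 13}  B11 = {6, 7, 9, 13}  B12 = {3, 6, 7, 9}
Tree: B1–B2, B2–B3, B3–B4, B4–B5, B5–B6, B6–B7, B7–B8, B8–B9, B9–B10, B10–B11, B11–B12

Each bag holds 4 vertices, so the decomposition has width 3, which upper-bounds the treewidth. For the lower bound: the 4 vertex sets {0,11,14}, {5}, {8}, {1,4,10,12} are disjoint, each induces a connected subgraph, and every pair is joined by at least one edge of G. Contracting each set to a single vertex therefore yields K_{4} as a minor, and since treewidth is minor-monotone, tw(G) ≥ tw(K_{4}) = 3. Combining the bounds, tw(G) = 3.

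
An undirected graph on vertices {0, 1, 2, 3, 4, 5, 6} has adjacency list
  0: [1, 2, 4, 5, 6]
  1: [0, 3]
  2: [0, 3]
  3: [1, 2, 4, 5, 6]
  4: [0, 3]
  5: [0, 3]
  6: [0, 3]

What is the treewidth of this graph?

2

A width-2 tree decomposition is:
Bags: B1 = {0, 2, 3}  B2 = {0, 3, 4}  B3 = {0, 3, 6}  B4 = {0, 3, 5}  B5 = {0, 1, 3}
Tree: B1–B2, B2–B3, B3–B4, B4–B5
Every bag has size at most 3, so the width is 3 − 1 = 2 and tw(G) ≤ 2. For the lower bound, G contains the cycle 3–2–0–4–3, so G is not a forest; only forests have treewidth ≤ 1, hence tw(G) ≥ 2. Combining the bounds, tw(G) = 2.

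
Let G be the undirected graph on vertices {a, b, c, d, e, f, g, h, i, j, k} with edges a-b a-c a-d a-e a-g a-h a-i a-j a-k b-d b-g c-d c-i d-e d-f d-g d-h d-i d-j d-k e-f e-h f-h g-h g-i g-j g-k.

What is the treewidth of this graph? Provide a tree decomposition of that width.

Treewidth 3.
One optimal decomposition is:
Bags: B1 = {a, d, g, i}  B2 = {a, d, g, k}  B3 = {a, d, g, h}  B4 = {a, b, d, g}  B5 = {a, d, e, h}  B6 = {a, c, d, i}  B7 = {a, d, g, j}  B8 = {d, e, f, h}
Tree: B1–B2, B2–B3, B2–B4, B3–B5, B1–B6, B4–B7, B5–B8

Every bag has size at most 4, so the width is 4 − 1 = 3 and tw(G) ≤ 3. On the other hand G contains the 4-clique {a, d, g, h}. A clique must lie in a single bag of any decomposition, so no decomposition can have width below 3. The upper and lower bounds meet at 3, so that is the treewidth.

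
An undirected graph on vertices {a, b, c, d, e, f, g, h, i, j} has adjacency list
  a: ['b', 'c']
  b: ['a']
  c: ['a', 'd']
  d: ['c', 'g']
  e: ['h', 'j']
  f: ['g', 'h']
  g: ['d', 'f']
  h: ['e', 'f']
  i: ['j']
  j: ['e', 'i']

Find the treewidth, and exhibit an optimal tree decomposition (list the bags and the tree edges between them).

Every bag has size at most 2, so the width is 2 − 1 = 1 and tw(G) ≤ 1. Since G has at least one edge (e.g. i–j), it is not an edgeless graph, so tw(G) ≥ 1. Therefore the treewidth is 1.

Treewidth 1.
One such decomposition:
Bags: B1 = {i, j}  B2 = {e, j}  B3 = {e, h}  B4 = {f, h}  B5 = {f, g}  B6 = {d, g}  B7 = {c, d}  B8 = {a, c}  B9 = {a, b}
Tree: B1–B2, B2–B3, B3–B4, B4–B5, B5–B6, B6–B7, B7–B8, B8–B9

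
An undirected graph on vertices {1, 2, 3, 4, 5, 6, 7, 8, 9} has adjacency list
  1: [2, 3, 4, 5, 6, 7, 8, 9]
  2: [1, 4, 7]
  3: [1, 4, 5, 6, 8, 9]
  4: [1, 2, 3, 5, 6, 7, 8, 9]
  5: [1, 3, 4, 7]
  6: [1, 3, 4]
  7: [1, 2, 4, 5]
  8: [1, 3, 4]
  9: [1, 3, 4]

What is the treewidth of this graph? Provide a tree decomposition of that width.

Each bag holds 4 vertices, so the decomposition has width 3, which upper-bounds the treewidth. For the lower bound, the 4 vertices {1, 2, 4, 7} are pairwise adjacent, and any tree decomposition puts a clique entirely inside one bag — forcing width ≥ 3. Hence tw(G) = 3 exactly.

Treewidth 3.
One such decomposition:
Bags: B1 = {1, 3, 4, 9}  B2 = {1, 3, 4, 5}  B3 = {1, 4, 5, 7}  B4 = {1, 3, 4, 8}  B5 = {1, 2, 4, 7}  B6 = {1, 3, 4, 6}
Tree: B1–B2, B2–B3, B1–B4, B3–B5, B1–B6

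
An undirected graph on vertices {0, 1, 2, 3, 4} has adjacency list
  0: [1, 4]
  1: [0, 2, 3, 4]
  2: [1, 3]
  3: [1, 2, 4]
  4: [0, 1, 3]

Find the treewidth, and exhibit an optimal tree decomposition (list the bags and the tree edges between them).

The largest bag has 3 vertices, giving width 2; this decomposition certifies tw(G) ≤ 2. On the other hand G contains the 3-clique {0, 1, 4}. A clique must lie in a single bag of any decomposition, so no decomposition can have width below 2. Hence tw(G) = 2 exactly.

Treewidth 2.
Bags: B1 = {1, 3, 4}  B2 = {0, 1, 4}  B3 = {1, 2, 3}
Tree: B1–B2, B1–B3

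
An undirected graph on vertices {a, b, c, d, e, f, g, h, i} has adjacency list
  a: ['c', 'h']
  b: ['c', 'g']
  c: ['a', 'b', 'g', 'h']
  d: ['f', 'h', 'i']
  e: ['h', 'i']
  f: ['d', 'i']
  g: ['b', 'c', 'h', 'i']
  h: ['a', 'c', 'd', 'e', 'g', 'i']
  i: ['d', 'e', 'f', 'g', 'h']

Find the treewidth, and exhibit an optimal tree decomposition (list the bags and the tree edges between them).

Treewidth 2.
Bags: B1 = {g, h, i}  B2 = {d, h, i}  B3 = {c, g, h}  B4 = {d, f, i}  B5 = {e, h, i}  B6 = {b, c, g}  B7 = {a, c, h}
Tree: B1–B2, B1–B3, B2–B4, B2–B5, B3–B6, B3–B7

The largest bag has 3 vertices, giving width 2; this decomposition certifies tw(G) ≤ 2. Conversely, {c, g, h} is a clique of size 3, and the vertices of any clique must share a bag in every tree decomposition; so some bag has ≥ 3 vertices and tw(G) ≥ 2. Therefore the treewidth is 2.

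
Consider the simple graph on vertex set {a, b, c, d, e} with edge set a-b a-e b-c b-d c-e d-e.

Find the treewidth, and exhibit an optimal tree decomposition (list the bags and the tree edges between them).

Treewidth 2.
Bags: B1 = {b, d, e}  B2 = {b, c, e}  B3 = {a, b, e}
Tree: B1–B2, B2–B3

Every bag has size at most 3, so the width is 3 − 1 = 2 and tw(G) ≤ 2. The edges b–d–e–c–b form a cycle, so G is not a tree and its treewidth is at least 2. Therefore the treewidth is 2.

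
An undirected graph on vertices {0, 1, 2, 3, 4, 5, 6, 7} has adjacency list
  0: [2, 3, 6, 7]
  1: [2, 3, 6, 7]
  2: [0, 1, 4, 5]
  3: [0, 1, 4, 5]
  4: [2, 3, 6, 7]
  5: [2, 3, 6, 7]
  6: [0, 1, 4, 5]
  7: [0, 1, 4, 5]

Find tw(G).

A width-4 tree decomposition is:
Bags: B1 = {0, 1, 4, 5, 6}  B2 = {0, 1, 2, 4, 5}  B3 = {0, 1, 3, 4, 5}  B4 = {0, 1, 4, 5, 7}
Tree: B1–B2, B2–B3, B3–B4
The largest bag has 5 vertices, giving width 4; this decomposition certifies tw(G) ≤ 4. For the lower bound: the 5 vertex sets {1,6}, {2,5}, {0,3}, {4}, {7} are disjoint, each induces a connected subgraph, and every pair is joined by at least one edge of G. Contracting each set to a single vertex therefore yields K_{5} as a minor, and since treewidth is minor-monotone, tw(G) ≥ tw(K_{5}) = 4. Combining the bounds, tw(G) = 4.

4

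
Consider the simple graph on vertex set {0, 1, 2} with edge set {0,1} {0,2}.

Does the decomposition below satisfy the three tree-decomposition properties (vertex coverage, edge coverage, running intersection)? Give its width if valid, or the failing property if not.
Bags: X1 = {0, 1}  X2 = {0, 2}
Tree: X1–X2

Yes; width 1.

Vertex coverage: the bags together contain {0, 1, 2}, the full vertex set. Edge coverage: each edge of G has both endpoints in at least one bag. Running intersection: for every vertex, the bags containing it form a connected subtree. All three properties hold, so this is a valid tree decomposition of width max|bag| − 1 = 1, and hence tw(G) ≤ 1.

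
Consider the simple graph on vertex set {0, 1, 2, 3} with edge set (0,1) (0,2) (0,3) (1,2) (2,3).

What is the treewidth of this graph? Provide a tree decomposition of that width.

Treewidth 2.
One optimal decomposition is:
Bags: B1 = {0, 2, 3}  B2 = {0, 1, 2}
Tree: B1–B2

Each bag holds 3 vertices, so the decomposition has width 2, which upper-bounds the treewidth. For the lower bound, the 3 vertices {0, 1, 2} are pairwise adjacent, and any tree decomposition puts a clique entirely inside one bag — forcing width ≥ 2. Hence tw(G) = 2 exactly.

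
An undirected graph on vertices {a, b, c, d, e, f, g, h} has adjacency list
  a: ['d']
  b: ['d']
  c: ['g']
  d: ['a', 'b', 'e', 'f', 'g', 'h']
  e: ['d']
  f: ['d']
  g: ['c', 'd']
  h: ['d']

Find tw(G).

1

A width-1 tree decomposition is:
Bags: B1 = {b, d}  B2 = {d, h}  B3 = {d, g}  B4 = {d, e}  B5 = {a, d}  B6 = {d, f}  B7 = {c, g}
Tree: B1–B2, B2–B3, B1–B4, B1–B5, B2–B6, B3–B7
Every bag has size at most 2, so the width is 2 − 1 = 1 and tw(G) ≤ 1. Since G has at least one edge (e.g. d–b), it is not an edgeless graph, so tw(G) ≥ 1. The upper and lower bounds meet at 1, so that is the treewidth.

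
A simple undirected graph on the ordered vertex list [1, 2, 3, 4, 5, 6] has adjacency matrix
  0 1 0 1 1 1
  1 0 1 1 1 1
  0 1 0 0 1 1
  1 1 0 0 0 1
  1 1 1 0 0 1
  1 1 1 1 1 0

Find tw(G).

A width-3 tree decomposition is:
Bags: B1 = {1, 2, 4, 6}  B2 = {1, 2, 5, 6}  B3 = {2, 3, 5, 6}
Tree: B1–B2, B2–B3
The largest bag has 4 vertices, giving width 3; this decomposition certifies tw(G) ≤ 3. For the lower bound, the 4 vertices {1, 2, 4, 6} are pairwise adjacent, and any tree decomposition puts a clique entirely inside one bag — forcing width ≥ 3. The upper and lower bounds meet at 3, so that is the treewidth.

3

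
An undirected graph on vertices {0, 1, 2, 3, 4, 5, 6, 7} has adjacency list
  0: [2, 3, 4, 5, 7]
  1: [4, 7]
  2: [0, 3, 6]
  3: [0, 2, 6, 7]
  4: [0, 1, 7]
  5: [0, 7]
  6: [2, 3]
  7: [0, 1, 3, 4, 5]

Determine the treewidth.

2

A width-2 tree decomposition is:
Bags: B1 = {0, 5, 7}  B2 = {0, 3, 7}  B3 = {0, 2, 3}  B4 = {0, 4, 7}  B5 = {2, 3, 6}  B6 = {1, 4, 7}
Tree: B1–B2, B2–B3, B1–B4, B3–B5, B4–B6
The largest bag has 3 vertices, giving width 2; this decomposition certifies tw(G) ≤ 2. Conversely, {0, 2, 3} is a clique of size 3, and the vertices of any clique must share a bag in every tree decomposition; so some bag has ≥ 3 vertices and tw(G) ≥ 2. Combining the bounds, tw(G) = 2.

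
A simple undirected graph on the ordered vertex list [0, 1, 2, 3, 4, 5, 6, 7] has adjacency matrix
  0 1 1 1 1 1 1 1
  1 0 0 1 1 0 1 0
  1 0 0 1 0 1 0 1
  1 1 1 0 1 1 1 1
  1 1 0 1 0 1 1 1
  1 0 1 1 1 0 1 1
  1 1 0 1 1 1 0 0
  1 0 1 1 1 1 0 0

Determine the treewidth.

A width-4 tree decomposition is:
Bags: B1 = {0, 3, 4, 5, 6}  B2 = {0, 1, 3, 4, 6}  B3 = {0, 3, 4, 5, 7}  B4 = {0, 2, 3, 5, 7}
Tree: B1–B2, B1–B3, B3–B4
Every bag has size at most 5, so the width is 5 − 1 = 4 and tw(G) ≤ 4. On the other hand G contains the 5-clique {0, 2, 3, 5, 7}. A clique must lie in a single bag of any decomposition, so no decomposition can have width below 4. Hence tw(G) = 4 exactly.

4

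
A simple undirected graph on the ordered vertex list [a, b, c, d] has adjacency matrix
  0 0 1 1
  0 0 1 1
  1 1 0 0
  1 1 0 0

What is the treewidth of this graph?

2

A width-2 tree decomposition is:
Bags: B1 = {a, b, d}  B2 = {a, b, c}
Tree: B1–B2
Each bag holds 3 vertices, so the decomposition has width 2, which upper-bounds the treewidth. For the lower bound, G contains the cycle a–d–b–c–a, so G is not a forest; only forests have treewidth ≤ 1, hence tw(G) ≥ 2. Hence tw(G) = 2 exactly.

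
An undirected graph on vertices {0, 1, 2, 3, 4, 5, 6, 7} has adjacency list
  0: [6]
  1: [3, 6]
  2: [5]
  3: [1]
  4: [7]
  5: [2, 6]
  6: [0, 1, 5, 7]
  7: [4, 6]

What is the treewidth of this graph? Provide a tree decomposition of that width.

Every bag has size at most 2, so the width is 2 − 1 = 1 and tw(G) ≤ 1. G has an edge, so its treewidth is at least 1. The upper and lower bounds meet at 1, so that is the treewidth.

Treewidth 1.
One optimal decomposition is:
Bags: B1 = {0, 6}  B2 = {1, 6}  B3 = {1, 3}  B4 = {6, 7}  B5 = {5, 6}  B6 = {2, 5}  B7 = {4, 7}
Tree: B1–B2, B2–B3, B2–B4, B4–B5, B5–B6, B4–B7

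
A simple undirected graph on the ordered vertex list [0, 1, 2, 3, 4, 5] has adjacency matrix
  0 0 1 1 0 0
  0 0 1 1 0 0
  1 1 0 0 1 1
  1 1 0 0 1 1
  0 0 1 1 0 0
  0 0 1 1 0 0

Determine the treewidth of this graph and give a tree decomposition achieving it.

The largest bag has 3 vertices, giving width 2; this decomposition certifies tw(G) ≤ 2. Since 5–2–1–3–5 is a cycle in G, G is not acyclic. Forests are exactly the graphs of treewidth ≤ 1, so tw(G) ≥ 2. The upper and lower bounds meet at 2, so that is the treewidth.

Treewidth 2.
One such decomposition:
Bags: B1 = {2, 3, 5}  B2 = {1, 2, 3}  B3 = {2, 3, 4}  B4 = {0, 2, 3}
Tree: B1–B2, B2–B3, B3–B4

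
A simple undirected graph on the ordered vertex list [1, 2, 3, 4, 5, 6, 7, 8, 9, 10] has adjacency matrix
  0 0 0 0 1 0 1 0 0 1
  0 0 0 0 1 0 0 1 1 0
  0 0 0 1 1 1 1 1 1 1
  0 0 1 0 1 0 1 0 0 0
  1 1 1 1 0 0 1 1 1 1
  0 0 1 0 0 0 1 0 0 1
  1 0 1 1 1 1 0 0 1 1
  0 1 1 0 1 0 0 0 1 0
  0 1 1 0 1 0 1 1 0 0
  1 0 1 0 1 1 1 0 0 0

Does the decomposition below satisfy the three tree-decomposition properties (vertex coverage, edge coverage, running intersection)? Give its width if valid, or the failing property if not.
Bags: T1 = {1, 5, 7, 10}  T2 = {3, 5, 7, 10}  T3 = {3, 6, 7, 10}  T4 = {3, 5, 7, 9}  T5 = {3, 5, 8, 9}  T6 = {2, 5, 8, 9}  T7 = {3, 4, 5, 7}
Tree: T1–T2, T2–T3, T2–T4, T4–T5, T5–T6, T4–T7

Yes; width 3.

Vertex coverage: the bags together contain {1, 2, 3, 4, 5, 6, 7, 8, 9, 10}, the full vertex set. Edge coverage: each edge of G has both endpoints in at least one bag. Running intersection: for every vertex, the bags containing it form a connected subtree. All three properties hold, so this is a valid tree decomposition of width max|bag| − 1 = 3, and hence tw(G) ≤ 3.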